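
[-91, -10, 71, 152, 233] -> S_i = -91 + 81*i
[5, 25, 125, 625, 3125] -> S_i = 5*5^i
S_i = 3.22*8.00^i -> [3.22, 25.76, 206.08, 1648.64, 13189.12]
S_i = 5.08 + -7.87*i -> [5.08, -2.79, -10.66, -18.53, -26.4]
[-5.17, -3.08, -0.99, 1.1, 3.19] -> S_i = -5.17 + 2.09*i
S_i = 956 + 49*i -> [956, 1005, 1054, 1103, 1152]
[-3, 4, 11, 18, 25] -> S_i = -3 + 7*i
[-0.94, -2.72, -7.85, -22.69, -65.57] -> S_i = -0.94*2.89^i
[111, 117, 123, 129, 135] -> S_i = 111 + 6*i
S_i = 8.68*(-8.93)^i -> [8.68, -77.51, 692.19, -6181.22, 55198.28]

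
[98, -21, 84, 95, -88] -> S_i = Random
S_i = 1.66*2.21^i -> [1.66, 3.67, 8.11, 17.92, 39.6]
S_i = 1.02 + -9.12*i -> [1.02, -8.1, -17.22, -26.34, -35.46]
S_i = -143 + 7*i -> [-143, -136, -129, -122, -115]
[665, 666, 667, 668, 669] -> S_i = 665 + 1*i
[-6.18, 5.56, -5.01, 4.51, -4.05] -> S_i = -6.18*(-0.90)^i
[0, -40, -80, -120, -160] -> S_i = 0 + -40*i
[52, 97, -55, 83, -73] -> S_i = Random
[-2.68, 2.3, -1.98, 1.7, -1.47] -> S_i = -2.68*(-0.86)^i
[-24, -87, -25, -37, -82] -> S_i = Random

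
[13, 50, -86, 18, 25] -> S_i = Random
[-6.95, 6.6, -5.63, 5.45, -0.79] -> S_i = Random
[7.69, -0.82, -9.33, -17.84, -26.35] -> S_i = 7.69 + -8.51*i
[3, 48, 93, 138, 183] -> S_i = 3 + 45*i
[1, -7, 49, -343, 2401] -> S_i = 1*-7^i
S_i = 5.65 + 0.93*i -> [5.65, 6.58, 7.51, 8.44, 9.37]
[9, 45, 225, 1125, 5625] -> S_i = 9*5^i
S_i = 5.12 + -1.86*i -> [5.12, 3.26, 1.4, -0.46, -2.32]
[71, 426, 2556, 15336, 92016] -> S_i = 71*6^i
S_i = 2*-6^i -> [2, -12, 72, -432, 2592]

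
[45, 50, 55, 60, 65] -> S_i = 45 + 5*i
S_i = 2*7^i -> [2, 14, 98, 686, 4802]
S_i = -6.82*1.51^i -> [-6.82, -10.3, -15.55, -23.48, -35.46]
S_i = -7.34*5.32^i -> [-7.34, -39.05, -207.74, -1105.17, -5879.53]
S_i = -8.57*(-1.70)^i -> [-8.57, 14.57, -24.77, 42.1, -71.58]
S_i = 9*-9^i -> [9, -81, 729, -6561, 59049]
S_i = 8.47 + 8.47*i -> [8.47, 16.94, 25.41, 33.88, 42.35]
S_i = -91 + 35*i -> [-91, -56, -21, 14, 49]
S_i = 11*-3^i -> [11, -33, 99, -297, 891]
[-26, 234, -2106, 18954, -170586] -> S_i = -26*-9^i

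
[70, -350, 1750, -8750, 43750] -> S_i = 70*-5^i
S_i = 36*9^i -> [36, 324, 2916, 26244, 236196]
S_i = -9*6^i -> [-9, -54, -324, -1944, -11664]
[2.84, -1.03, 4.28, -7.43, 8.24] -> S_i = Random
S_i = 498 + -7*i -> [498, 491, 484, 477, 470]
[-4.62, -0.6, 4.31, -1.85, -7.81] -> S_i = Random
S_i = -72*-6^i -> [-72, 432, -2592, 15552, -93312]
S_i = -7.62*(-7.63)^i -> [-7.62, 58.14, -443.61, 3384.77, -25825.76]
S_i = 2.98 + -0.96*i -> [2.98, 2.02, 1.06, 0.1, -0.86]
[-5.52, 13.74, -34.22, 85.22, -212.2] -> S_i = -5.52*(-2.49)^i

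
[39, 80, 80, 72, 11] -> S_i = Random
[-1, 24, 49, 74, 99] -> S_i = -1 + 25*i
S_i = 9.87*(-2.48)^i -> [9.87, -24.48, 60.7, -150.55, 373.36]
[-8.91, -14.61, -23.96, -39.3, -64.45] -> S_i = -8.91*1.64^i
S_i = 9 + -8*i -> [9, 1, -7, -15, -23]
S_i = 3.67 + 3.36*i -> [3.67, 7.03, 10.39, 13.75, 17.11]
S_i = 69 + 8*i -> [69, 77, 85, 93, 101]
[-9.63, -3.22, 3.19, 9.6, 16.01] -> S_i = -9.63 + 6.41*i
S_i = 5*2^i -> [5, 10, 20, 40, 80]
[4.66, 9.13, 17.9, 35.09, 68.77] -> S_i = 4.66*1.96^i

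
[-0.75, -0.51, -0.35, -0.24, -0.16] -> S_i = -0.75*0.68^i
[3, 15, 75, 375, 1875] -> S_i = 3*5^i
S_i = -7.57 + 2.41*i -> [-7.57, -5.16, -2.75, -0.34, 2.07]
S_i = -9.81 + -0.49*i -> [-9.81, -10.3, -10.79, -11.28, -11.77]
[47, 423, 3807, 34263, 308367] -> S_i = 47*9^i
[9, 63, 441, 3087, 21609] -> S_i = 9*7^i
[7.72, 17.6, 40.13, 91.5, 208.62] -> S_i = 7.72*2.28^i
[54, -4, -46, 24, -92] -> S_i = Random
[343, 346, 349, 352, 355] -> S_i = 343 + 3*i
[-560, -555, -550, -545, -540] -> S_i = -560 + 5*i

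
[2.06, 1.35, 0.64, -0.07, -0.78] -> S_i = 2.06 + -0.71*i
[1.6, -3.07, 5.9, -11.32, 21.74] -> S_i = 1.60*(-1.92)^i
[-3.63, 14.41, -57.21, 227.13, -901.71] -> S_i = -3.63*(-3.97)^i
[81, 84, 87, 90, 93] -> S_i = 81 + 3*i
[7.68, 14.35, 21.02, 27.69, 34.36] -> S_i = 7.68 + 6.67*i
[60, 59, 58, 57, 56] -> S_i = 60 + -1*i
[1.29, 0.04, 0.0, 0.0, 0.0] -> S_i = 1.29*0.03^i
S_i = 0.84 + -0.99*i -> [0.84, -0.15, -1.14, -2.13, -3.12]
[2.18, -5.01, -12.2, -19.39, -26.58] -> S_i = 2.18 + -7.19*i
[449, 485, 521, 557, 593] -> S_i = 449 + 36*i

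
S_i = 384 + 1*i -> [384, 385, 386, 387, 388]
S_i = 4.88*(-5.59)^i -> [4.88, -27.28, 152.49, -852.42, 4765.05]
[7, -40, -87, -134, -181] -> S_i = 7 + -47*i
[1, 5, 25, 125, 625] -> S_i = 1*5^i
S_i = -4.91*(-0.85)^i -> [-4.91, 4.17, -3.55, 3.02, -2.56]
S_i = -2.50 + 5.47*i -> [-2.5, 2.97, 8.44, 13.91, 19.38]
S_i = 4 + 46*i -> [4, 50, 96, 142, 188]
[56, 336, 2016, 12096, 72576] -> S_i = 56*6^i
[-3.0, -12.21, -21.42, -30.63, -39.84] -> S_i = -3.00 + -9.21*i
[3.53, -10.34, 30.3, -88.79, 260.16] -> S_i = 3.53*(-2.93)^i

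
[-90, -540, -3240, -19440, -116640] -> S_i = -90*6^i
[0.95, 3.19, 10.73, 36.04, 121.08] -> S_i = 0.95*3.36^i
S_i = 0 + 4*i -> [0, 4, 8, 12, 16]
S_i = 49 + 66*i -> [49, 115, 181, 247, 313]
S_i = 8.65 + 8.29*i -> [8.65, 16.94, 25.23, 33.52, 41.81]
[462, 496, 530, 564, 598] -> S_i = 462 + 34*i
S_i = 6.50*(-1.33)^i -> [6.5, -8.64, 11.5, -15.29, 20.34]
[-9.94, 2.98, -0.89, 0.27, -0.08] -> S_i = -9.94*(-0.30)^i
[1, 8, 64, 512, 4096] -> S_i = 1*8^i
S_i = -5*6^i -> [-5, -30, -180, -1080, -6480]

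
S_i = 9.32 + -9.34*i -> [9.32, -0.02, -9.36, -18.7, -28.04]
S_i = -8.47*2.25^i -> [-8.47, -19.06, -42.88, -96.48, -217.08]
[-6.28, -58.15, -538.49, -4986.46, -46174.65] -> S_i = -6.28*9.26^i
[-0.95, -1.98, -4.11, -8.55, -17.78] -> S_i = -0.95*2.08^i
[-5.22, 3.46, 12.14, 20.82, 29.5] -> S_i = -5.22 + 8.68*i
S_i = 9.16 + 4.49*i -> [9.16, 13.65, 18.14, 22.63, 27.12]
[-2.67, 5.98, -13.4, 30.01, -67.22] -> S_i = -2.67*(-2.24)^i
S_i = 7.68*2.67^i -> [7.68, 20.51, 54.75, 146.18, 390.31]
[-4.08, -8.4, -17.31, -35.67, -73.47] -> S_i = -4.08*2.06^i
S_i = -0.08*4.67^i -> [-0.08, -0.37, -1.74, -8.15, -38.05]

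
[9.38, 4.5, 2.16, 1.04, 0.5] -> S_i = 9.38*0.48^i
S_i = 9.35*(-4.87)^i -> [9.35, -45.53, 221.75, -1079.94, 5259.29]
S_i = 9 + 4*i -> [9, 13, 17, 21, 25]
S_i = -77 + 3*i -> [-77, -74, -71, -68, -65]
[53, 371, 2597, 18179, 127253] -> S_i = 53*7^i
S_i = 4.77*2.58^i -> [4.77, 12.31, 31.75, 81.92, 211.35]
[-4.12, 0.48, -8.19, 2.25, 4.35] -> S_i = Random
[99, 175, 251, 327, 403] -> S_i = 99 + 76*i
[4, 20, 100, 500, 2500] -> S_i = 4*5^i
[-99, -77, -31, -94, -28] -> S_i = Random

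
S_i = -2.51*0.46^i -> [-2.51, -1.15, -0.53, -0.24, -0.11]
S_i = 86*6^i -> [86, 516, 3096, 18576, 111456]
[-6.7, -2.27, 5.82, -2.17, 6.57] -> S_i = Random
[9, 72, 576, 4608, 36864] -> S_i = 9*8^i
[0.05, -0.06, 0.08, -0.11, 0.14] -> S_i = 0.05*(-1.30)^i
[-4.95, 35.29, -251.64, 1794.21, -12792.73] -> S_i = -4.95*(-7.13)^i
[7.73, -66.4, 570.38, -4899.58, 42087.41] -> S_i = 7.73*(-8.59)^i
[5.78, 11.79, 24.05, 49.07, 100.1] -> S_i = 5.78*2.04^i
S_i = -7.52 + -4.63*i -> [-7.52, -12.15, -16.78, -21.41, -26.04]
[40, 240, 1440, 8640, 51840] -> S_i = 40*6^i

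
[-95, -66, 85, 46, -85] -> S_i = Random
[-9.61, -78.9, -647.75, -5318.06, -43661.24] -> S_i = -9.61*8.21^i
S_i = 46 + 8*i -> [46, 54, 62, 70, 78]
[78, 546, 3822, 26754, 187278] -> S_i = 78*7^i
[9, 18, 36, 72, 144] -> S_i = 9*2^i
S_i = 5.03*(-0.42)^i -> [5.03, -2.11, 0.89, -0.37, 0.16]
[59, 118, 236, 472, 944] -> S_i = 59*2^i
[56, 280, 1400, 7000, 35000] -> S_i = 56*5^i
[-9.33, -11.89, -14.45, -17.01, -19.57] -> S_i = -9.33 + -2.56*i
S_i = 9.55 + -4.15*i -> [9.55, 5.4, 1.25, -2.9, -7.05]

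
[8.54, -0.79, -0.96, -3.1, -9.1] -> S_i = Random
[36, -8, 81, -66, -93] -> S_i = Random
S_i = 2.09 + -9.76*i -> [2.09, -7.67, -17.43, -27.19, -36.95]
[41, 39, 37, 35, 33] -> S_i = 41 + -2*i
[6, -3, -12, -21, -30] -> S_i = 6 + -9*i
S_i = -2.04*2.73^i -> [-2.04, -5.57, -15.2, -41.51, -113.31]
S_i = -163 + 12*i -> [-163, -151, -139, -127, -115]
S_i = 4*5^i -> [4, 20, 100, 500, 2500]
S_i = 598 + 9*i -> [598, 607, 616, 625, 634]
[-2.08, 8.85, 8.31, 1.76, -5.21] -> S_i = Random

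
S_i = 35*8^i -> [35, 280, 2240, 17920, 143360]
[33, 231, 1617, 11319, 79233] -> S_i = 33*7^i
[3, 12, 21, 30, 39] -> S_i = 3 + 9*i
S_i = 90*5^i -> [90, 450, 2250, 11250, 56250]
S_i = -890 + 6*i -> [-890, -884, -878, -872, -866]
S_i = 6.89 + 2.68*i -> [6.89, 9.57, 12.25, 14.93, 17.61]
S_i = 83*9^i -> [83, 747, 6723, 60507, 544563]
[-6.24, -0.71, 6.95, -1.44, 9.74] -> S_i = Random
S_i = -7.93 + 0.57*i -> [-7.93, -7.36, -6.79, -6.22, -5.65]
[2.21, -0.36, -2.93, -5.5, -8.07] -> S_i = 2.21 + -2.57*i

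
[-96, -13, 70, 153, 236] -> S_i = -96 + 83*i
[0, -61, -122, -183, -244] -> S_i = 0 + -61*i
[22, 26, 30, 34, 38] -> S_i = 22 + 4*i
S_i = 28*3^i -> [28, 84, 252, 756, 2268]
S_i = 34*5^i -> [34, 170, 850, 4250, 21250]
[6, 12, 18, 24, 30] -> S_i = 6 + 6*i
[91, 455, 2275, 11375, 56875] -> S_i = 91*5^i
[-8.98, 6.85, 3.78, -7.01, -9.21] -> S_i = Random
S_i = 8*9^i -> [8, 72, 648, 5832, 52488]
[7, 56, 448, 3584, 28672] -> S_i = 7*8^i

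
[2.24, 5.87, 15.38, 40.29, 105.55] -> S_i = 2.24*2.62^i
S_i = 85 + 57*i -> [85, 142, 199, 256, 313]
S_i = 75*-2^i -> [75, -150, 300, -600, 1200]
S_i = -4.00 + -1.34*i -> [-4.0, -5.34, -6.68, -8.02, -9.36]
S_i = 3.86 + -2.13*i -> [3.86, 1.73, -0.4, -2.53, -4.66]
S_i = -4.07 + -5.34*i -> [-4.07, -9.41, -14.75, -20.09, -25.43]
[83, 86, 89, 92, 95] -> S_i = 83 + 3*i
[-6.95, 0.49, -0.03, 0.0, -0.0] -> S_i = -6.95*(-0.07)^i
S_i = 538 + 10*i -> [538, 548, 558, 568, 578]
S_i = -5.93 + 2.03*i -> [-5.93, -3.9, -1.87, 0.16, 2.19]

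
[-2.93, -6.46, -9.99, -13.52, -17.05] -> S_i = -2.93 + -3.53*i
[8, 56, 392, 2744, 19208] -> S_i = 8*7^i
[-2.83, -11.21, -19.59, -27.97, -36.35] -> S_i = -2.83 + -8.38*i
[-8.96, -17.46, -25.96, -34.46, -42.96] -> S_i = -8.96 + -8.50*i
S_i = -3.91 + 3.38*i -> [-3.91, -0.53, 2.85, 6.23, 9.61]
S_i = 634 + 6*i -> [634, 640, 646, 652, 658]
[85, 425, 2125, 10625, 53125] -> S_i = 85*5^i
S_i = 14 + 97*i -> [14, 111, 208, 305, 402]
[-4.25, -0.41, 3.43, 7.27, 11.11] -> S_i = -4.25 + 3.84*i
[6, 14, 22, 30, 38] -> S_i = 6 + 8*i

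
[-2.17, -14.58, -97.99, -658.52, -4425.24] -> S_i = -2.17*6.72^i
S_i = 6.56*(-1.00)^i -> [6.56, -6.56, 6.56, -6.56, 6.56]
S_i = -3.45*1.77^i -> [-3.45, -6.11, -10.81, -19.13, -33.86]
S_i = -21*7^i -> [-21, -147, -1029, -7203, -50421]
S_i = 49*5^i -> [49, 245, 1225, 6125, 30625]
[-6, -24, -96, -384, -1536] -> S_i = -6*4^i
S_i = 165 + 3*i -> [165, 168, 171, 174, 177]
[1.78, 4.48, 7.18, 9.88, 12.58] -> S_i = 1.78 + 2.70*i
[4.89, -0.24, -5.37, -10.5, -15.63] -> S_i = 4.89 + -5.13*i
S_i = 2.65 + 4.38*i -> [2.65, 7.03, 11.41, 15.79, 20.17]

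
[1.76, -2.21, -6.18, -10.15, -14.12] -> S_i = 1.76 + -3.97*i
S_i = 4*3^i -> [4, 12, 36, 108, 324]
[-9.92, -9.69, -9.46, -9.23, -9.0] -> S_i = -9.92 + 0.23*i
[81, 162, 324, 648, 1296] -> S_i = 81*2^i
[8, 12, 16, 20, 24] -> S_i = 8 + 4*i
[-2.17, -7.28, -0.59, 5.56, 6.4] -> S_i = Random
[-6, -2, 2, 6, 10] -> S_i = -6 + 4*i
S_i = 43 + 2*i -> [43, 45, 47, 49, 51]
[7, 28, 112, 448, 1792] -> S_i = 7*4^i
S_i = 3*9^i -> [3, 27, 243, 2187, 19683]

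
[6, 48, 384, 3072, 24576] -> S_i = 6*8^i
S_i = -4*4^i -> [-4, -16, -64, -256, -1024]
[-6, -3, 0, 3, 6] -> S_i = -6 + 3*i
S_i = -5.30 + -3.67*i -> [-5.3, -8.97, -12.64, -16.31, -19.98]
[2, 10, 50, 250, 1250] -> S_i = 2*5^i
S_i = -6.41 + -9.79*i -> [-6.41, -16.2, -25.99, -35.78, -45.57]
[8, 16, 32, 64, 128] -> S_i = 8*2^i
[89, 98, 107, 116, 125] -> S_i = 89 + 9*i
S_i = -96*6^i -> [-96, -576, -3456, -20736, -124416]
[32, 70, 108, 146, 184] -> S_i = 32 + 38*i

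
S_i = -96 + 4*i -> [-96, -92, -88, -84, -80]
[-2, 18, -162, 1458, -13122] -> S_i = -2*-9^i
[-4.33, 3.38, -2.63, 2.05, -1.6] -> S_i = -4.33*(-0.78)^i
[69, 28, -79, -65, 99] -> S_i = Random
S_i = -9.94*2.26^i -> [-9.94, -22.46, -50.77, -114.74, -259.31]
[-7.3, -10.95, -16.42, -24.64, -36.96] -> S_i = -7.30*1.50^i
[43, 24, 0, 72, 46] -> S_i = Random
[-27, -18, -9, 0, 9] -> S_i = -27 + 9*i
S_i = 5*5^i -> [5, 25, 125, 625, 3125]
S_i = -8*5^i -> [-8, -40, -200, -1000, -5000]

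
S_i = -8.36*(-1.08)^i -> [-8.36, 9.03, -9.75, 10.53, -11.37]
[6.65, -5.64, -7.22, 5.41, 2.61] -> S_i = Random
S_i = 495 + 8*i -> [495, 503, 511, 519, 527]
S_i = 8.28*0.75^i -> [8.28, 6.21, 4.66, 3.49, 2.62]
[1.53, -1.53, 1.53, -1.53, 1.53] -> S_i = 1.53*(-1.00)^i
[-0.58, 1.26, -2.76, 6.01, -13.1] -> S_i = -0.58*(-2.18)^i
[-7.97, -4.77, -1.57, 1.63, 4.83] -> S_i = -7.97 + 3.20*i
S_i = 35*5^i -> [35, 175, 875, 4375, 21875]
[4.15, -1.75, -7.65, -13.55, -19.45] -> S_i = 4.15 + -5.90*i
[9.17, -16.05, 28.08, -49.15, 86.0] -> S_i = 9.17*(-1.75)^i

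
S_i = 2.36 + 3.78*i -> [2.36, 6.14, 9.92, 13.7, 17.48]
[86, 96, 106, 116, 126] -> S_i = 86 + 10*i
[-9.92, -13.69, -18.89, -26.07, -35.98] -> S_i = -9.92*1.38^i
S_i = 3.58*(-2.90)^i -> [3.58, -10.38, 30.11, -87.31, 253.21]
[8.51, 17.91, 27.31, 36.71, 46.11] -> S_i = 8.51 + 9.40*i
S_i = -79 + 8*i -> [-79, -71, -63, -55, -47]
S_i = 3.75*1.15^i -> [3.75, 4.31, 4.96, 5.7, 6.56]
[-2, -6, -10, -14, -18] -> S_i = -2 + -4*i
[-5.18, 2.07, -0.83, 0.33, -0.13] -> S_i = -5.18*(-0.40)^i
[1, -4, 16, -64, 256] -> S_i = 1*-4^i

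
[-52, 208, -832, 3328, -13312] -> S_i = -52*-4^i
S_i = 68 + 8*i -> [68, 76, 84, 92, 100]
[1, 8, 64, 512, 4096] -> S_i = 1*8^i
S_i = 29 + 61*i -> [29, 90, 151, 212, 273]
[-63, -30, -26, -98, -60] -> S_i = Random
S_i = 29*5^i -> [29, 145, 725, 3625, 18125]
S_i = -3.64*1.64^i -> [-3.64, -5.97, -9.79, -16.06, -26.33]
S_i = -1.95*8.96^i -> [-1.95, -17.47, -156.55, -1402.68, -12568.01]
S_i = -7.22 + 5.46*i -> [-7.22, -1.76, 3.7, 9.16, 14.62]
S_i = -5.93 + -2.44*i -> [-5.93, -8.37, -10.81, -13.25, -15.69]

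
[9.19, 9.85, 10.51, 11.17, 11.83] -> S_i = 9.19 + 0.66*i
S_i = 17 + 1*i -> [17, 18, 19, 20, 21]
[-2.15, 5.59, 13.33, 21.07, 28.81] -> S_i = -2.15 + 7.74*i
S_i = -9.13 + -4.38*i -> [-9.13, -13.51, -17.89, -22.27, -26.65]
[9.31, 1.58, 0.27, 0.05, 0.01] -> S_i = 9.31*0.17^i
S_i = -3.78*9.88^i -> [-3.78, -37.35, -368.98, -3645.55, -36018.0]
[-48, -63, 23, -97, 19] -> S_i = Random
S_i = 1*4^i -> [1, 4, 16, 64, 256]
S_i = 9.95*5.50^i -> [9.95, 54.72, 300.99, 1655.43, 9104.87]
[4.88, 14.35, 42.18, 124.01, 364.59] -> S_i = 4.88*2.94^i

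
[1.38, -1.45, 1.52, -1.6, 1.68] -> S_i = 1.38*(-1.05)^i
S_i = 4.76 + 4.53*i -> [4.76, 9.29, 13.82, 18.35, 22.88]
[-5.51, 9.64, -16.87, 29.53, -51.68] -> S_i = -5.51*(-1.75)^i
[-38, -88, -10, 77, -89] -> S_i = Random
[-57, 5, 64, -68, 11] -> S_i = Random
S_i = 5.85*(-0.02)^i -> [5.85, -0.12, 0.0, -0.0, 0.0]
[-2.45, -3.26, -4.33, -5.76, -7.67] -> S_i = -2.45*1.33^i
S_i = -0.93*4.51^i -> [-0.93, -4.19, -18.92, -85.31, -384.76]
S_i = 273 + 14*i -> [273, 287, 301, 315, 329]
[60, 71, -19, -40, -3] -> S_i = Random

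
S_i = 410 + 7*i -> [410, 417, 424, 431, 438]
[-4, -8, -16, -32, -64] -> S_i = -4*2^i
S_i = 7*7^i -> [7, 49, 343, 2401, 16807]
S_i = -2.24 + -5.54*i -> [-2.24, -7.78, -13.32, -18.86, -24.4]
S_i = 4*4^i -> [4, 16, 64, 256, 1024]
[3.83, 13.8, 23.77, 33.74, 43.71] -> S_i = 3.83 + 9.97*i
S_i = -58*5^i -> [-58, -290, -1450, -7250, -36250]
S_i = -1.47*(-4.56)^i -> [-1.47, 6.7, -30.57, 139.38, -635.59]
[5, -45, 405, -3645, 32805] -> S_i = 5*-9^i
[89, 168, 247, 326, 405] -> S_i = 89 + 79*i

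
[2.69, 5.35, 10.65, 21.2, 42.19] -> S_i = 2.69*1.99^i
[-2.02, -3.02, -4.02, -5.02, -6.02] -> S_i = -2.02 + -1.00*i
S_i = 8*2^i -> [8, 16, 32, 64, 128]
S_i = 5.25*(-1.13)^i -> [5.25, -5.93, 6.7, -7.58, 8.56]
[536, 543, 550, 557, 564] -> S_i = 536 + 7*i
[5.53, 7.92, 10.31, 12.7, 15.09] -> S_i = 5.53 + 2.39*i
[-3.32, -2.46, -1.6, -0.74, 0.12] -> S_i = -3.32 + 0.86*i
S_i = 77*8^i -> [77, 616, 4928, 39424, 315392]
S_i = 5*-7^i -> [5, -35, 245, -1715, 12005]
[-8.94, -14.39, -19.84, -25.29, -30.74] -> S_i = -8.94 + -5.45*i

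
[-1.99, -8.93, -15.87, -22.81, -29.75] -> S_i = -1.99 + -6.94*i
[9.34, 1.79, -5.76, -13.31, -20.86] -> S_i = 9.34 + -7.55*i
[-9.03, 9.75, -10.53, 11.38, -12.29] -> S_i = -9.03*(-1.08)^i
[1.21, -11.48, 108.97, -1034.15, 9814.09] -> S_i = 1.21*(-9.49)^i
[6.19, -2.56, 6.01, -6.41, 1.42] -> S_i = Random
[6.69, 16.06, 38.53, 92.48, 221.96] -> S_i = 6.69*2.40^i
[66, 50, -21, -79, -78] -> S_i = Random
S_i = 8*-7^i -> [8, -56, 392, -2744, 19208]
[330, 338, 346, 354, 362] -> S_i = 330 + 8*i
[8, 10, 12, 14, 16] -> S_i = 8 + 2*i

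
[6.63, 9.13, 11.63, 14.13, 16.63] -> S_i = 6.63 + 2.50*i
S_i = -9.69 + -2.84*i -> [-9.69, -12.53, -15.37, -18.21, -21.05]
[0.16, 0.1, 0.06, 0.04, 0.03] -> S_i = 0.16*0.63^i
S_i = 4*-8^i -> [4, -32, 256, -2048, 16384]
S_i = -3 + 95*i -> [-3, 92, 187, 282, 377]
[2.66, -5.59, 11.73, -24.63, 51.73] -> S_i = 2.66*(-2.10)^i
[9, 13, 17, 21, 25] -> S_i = 9 + 4*i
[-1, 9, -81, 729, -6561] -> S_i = -1*-9^i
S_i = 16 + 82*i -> [16, 98, 180, 262, 344]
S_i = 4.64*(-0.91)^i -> [4.64, -4.22, 3.84, -3.5, 3.18]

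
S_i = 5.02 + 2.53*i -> [5.02, 7.55, 10.08, 12.61, 15.14]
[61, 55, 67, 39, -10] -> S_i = Random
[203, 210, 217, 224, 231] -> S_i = 203 + 7*i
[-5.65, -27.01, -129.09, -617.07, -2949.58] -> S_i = -5.65*4.78^i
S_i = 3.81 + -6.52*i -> [3.81, -2.71, -9.23, -15.75, -22.27]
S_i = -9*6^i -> [-9, -54, -324, -1944, -11664]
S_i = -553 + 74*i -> [-553, -479, -405, -331, -257]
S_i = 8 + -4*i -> [8, 4, 0, -4, -8]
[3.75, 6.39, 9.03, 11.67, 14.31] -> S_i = 3.75 + 2.64*i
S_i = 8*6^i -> [8, 48, 288, 1728, 10368]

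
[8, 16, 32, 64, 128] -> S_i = 8*2^i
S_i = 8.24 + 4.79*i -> [8.24, 13.03, 17.82, 22.61, 27.4]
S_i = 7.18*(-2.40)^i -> [7.18, -17.23, 41.36, -99.26, 238.22]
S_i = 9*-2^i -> [9, -18, 36, -72, 144]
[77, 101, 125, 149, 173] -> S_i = 77 + 24*i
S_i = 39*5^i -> [39, 195, 975, 4875, 24375]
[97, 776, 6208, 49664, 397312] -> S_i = 97*8^i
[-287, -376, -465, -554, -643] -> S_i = -287 + -89*i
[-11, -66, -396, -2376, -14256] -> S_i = -11*6^i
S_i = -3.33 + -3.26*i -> [-3.33, -6.59, -9.85, -13.11, -16.37]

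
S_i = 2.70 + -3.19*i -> [2.7, -0.49, -3.68, -6.87, -10.06]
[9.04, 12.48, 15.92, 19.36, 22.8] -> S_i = 9.04 + 3.44*i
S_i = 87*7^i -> [87, 609, 4263, 29841, 208887]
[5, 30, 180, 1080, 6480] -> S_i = 5*6^i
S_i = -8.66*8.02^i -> [-8.66, -69.45, -557.01, -4467.26, -35827.41]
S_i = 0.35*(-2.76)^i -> [0.35, -0.97, 2.67, -7.36, 20.31]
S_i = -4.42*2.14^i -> [-4.42, -9.46, -20.24, -43.32, -92.7]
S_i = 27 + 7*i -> [27, 34, 41, 48, 55]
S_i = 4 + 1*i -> [4, 5, 6, 7, 8]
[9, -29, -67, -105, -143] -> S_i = 9 + -38*i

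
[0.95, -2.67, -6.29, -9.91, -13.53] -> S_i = 0.95 + -3.62*i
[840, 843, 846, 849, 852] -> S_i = 840 + 3*i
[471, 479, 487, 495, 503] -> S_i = 471 + 8*i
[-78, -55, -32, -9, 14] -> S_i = -78 + 23*i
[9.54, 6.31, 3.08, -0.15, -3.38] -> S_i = 9.54 + -3.23*i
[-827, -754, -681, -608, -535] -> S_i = -827 + 73*i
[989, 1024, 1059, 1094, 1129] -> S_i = 989 + 35*i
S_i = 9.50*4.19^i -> [9.5, 39.81, 166.78, 698.82, 2928.06]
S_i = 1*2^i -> [1, 2, 4, 8, 16]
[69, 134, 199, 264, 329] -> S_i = 69 + 65*i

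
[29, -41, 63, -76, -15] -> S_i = Random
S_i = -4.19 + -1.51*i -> [-4.19, -5.7, -7.21, -8.72, -10.23]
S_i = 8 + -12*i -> [8, -4, -16, -28, -40]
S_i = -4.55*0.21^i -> [-4.55, -0.96, -0.2, -0.04, -0.01]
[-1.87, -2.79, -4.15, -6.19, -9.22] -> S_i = -1.87*1.49^i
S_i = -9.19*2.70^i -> [-9.19, -24.81, -67.0, -180.89, -488.39]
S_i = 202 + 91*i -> [202, 293, 384, 475, 566]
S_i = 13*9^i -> [13, 117, 1053, 9477, 85293]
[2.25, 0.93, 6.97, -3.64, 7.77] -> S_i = Random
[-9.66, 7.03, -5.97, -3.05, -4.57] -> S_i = Random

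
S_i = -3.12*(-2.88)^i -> [-3.12, 8.99, -25.88, 74.53, -214.65]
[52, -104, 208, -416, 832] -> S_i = 52*-2^i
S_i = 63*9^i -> [63, 567, 5103, 45927, 413343]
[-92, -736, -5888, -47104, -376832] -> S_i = -92*8^i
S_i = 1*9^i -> [1, 9, 81, 729, 6561]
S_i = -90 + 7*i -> [-90, -83, -76, -69, -62]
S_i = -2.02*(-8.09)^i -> [-2.02, 16.34, -132.21, 1069.54, -8652.58]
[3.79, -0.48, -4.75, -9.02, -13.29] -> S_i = 3.79 + -4.27*i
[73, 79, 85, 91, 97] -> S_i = 73 + 6*i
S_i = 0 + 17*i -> [0, 17, 34, 51, 68]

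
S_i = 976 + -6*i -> [976, 970, 964, 958, 952]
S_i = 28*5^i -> [28, 140, 700, 3500, 17500]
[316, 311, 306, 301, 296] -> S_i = 316 + -5*i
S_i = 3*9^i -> [3, 27, 243, 2187, 19683]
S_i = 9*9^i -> [9, 81, 729, 6561, 59049]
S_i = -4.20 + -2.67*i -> [-4.2, -6.87, -9.54, -12.21, -14.88]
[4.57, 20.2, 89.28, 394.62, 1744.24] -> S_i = 4.57*4.42^i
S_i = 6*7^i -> [6, 42, 294, 2058, 14406]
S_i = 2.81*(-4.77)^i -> [2.81, -13.4, 63.94, -304.97, 1454.72]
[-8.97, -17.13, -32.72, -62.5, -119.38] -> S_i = -8.97*1.91^i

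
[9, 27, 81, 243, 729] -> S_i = 9*3^i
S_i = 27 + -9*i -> [27, 18, 9, 0, -9]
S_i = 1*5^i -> [1, 5, 25, 125, 625]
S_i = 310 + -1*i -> [310, 309, 308, 307, 306]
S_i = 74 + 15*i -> [74, 89, 104, 119, 134]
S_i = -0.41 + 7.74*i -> [-0.41, 7.33, 15.07, 22.81, 30.55]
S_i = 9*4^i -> [9, 36, 144, 576, 2304]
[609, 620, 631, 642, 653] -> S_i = 609 + 11*i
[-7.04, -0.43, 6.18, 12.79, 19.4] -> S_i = -7.04 + 6.61*i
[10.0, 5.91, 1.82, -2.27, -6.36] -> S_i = 10.00 + -4.09*i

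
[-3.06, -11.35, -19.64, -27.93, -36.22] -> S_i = -3.06 + -8.29*i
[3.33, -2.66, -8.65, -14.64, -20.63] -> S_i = 3.33 + -5.99*i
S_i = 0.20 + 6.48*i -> [0.2, 6.68, 13.16, 19.64, 26.12]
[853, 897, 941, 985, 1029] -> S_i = 853 + 44*i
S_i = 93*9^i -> [93, 837, 7533, 67797, 610173]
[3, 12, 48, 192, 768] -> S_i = 3*4^i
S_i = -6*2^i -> [-6, -12, -24, -48, -96]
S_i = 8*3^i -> [8, 24, 72, 216, 648]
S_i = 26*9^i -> [26, 234, 2106, 18954, 170586]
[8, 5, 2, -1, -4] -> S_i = 8 + -3*i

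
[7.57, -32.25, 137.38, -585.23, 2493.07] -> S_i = 7.57*(-4.26)^i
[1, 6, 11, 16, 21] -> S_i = 1 + 5*i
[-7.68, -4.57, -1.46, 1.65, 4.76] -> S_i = -7.68 + 3.11*i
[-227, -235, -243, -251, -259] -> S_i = -227 + -8*i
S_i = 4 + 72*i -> [4, 76, 148, 220, 292]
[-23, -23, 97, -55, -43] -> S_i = Random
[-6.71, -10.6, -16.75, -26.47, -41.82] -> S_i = -6.71*1.58^i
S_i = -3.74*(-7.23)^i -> [-3.74, 27.04, -195.5, 1413.47, -10219.39]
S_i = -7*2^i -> [-7, -14, -28, -56, -112]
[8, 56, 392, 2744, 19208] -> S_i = 8*7^i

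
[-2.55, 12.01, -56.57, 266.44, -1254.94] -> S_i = -2.55*(-4.71)^i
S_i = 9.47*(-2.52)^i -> [9.47, -23.86, 60.14, -151.55, 381.9]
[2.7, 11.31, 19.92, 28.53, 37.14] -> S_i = 2.70 + 8.61*i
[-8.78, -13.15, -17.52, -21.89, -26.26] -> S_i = -8.78 + -4.37*i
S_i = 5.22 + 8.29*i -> [5.22, 13.51, 21.8, 30.09, 38.38]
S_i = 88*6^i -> [88, 528, 3168, 19008, 114048]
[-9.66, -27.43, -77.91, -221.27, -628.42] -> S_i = -9.66*2.84^i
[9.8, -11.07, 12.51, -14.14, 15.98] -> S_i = 9.80*(-1.13)^i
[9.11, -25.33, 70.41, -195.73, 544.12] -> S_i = 9.11*(-2.78)^i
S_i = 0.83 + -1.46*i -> [0.83, -0.63, -2.09, -3.55, -5.01]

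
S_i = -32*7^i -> [-32, -224, -1568, -10976, -76832]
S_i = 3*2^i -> [3, 6, 12, 24, 48]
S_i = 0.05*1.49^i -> [0.05, 0.07, 0.11, 0.17, 0.25]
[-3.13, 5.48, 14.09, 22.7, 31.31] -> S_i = -3.13 + 8.61*i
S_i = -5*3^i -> [-5, -15, -45, -135, -405]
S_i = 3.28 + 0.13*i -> [3.28, 3.41, 3.54, 3.67, 3.8]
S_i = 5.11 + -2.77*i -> [5.11, 2.34, -0.43, -3.2, -5.97]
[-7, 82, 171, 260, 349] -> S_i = -7 + 89*i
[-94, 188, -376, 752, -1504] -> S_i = -94*-2^i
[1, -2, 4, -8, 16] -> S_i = 1*-2^i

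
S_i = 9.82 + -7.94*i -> [9.82, 1.88, -6.06, -14.0, -21.94]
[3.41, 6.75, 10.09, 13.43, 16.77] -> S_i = 3.41 + 3.34*i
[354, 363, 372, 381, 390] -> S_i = 354 + 9*i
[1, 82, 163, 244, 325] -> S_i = 1 + 81*i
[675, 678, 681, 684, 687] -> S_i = 675 + 3*i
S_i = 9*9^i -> [9, 81, 729, 6561, 59049]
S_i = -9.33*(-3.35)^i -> [-9.33, 31.26, -104.71, 350.76, -1175.06]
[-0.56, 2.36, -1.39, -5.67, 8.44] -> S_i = Random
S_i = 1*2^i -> [1, 2, 4, 8, 16]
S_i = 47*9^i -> [47, 423, 3807, 34263, 308367]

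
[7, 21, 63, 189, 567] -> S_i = 7*3^i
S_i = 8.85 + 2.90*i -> [8.85, 11.75, 14.65, 17.55, 20.45]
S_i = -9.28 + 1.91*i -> [-9.28, -7.37, -5.46, -3.55, -1.64]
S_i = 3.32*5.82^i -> [3.32, 19.32, 112.46, 654.5, 3809.17]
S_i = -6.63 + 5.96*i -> [-6.63, -0.67, 5.29, 11.25, 17.21]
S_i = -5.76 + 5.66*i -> [-5.76, -0.1, 5.56, 11.22, 16.88]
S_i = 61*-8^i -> [61, -488, 3904, -31232, 249856]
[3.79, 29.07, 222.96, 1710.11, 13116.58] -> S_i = 3.79*7.67^i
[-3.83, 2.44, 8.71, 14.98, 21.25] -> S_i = -3.83 + 6.27*i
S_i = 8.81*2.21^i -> [8.81, 19.47, 43.03, 95.09, 210.16]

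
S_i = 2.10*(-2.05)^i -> [2.1, -4.3, 8.83, -18.09, 37.09]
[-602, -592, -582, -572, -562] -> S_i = -602 + 10*i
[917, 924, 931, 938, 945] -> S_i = 917 + 7*i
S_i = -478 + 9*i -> [-478, -469, -460, -451, -442]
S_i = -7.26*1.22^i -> [-7.26, -8.86, -10.81, -13.18, -16.08]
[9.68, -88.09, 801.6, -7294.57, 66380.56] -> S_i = 9.68*(-9.10)^i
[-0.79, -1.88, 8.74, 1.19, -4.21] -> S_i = Random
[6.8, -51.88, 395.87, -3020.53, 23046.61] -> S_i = 6.80*(-7.63)^i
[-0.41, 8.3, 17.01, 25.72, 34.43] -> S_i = -0.41 + 8.71*i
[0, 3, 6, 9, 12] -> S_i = 0 + 3*i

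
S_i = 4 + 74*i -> [4, 78, 152, 226, 300]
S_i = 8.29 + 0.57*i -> [8.29, 8.86, 9.43, 10.0, 10.57]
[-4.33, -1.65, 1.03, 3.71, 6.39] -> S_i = -4.33 + 2.68*i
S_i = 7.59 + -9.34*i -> [7.59, -1.75, -11.09, -20.43, -29.77]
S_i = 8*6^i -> [8, 48, 288, 1728, 10368]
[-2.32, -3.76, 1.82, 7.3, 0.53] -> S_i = Random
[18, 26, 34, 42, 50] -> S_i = 18 + 8*i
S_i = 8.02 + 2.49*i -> [8.02, 10.51, 13.0, 15.49, 17.98]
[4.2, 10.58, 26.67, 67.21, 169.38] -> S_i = 4.20*2.52^i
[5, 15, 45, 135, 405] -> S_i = 5*3^i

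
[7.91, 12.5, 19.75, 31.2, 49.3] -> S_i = 7.91*1.58^i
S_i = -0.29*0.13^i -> [-0.29, -0.04, -0.0, -0.0, -0.0]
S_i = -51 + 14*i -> [-51, -37, -23, -9, 5]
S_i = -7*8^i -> [-7, -56, -448, -3584, -28672]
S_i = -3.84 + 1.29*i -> [-3.84, -2.55, -1.26, 0.03, 1.32]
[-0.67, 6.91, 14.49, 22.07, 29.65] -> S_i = -0.67 + 7.58*i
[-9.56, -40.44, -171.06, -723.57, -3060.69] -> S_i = -9.56*4.23^i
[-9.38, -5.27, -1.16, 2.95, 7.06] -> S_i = -9.38 + 4.11*i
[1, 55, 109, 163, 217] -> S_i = 1 + 54*i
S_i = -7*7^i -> [-7, -49, -343, -2401, -16807]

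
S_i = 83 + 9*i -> [83, 92, 101, 110, 119]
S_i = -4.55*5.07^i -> [-4.55, -23.07, -116.96, -592.97, -3006.38]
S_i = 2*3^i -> [2, 6, 18, 54, 162]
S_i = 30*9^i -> [30, 270, 2430, 21870, 196830]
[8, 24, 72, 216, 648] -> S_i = 8*3^i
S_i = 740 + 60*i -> [740, 800, 860, 920, 980]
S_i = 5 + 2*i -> [5, 7, 9, 11, 13]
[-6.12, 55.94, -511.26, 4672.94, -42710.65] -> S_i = -6.12*(-9.14)^i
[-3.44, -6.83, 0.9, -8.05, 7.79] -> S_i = Random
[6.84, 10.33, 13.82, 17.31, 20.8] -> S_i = 6.84 + 3.49*i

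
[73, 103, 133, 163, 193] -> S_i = 73 + 30*i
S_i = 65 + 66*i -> [65, 131, 197, 263, 329]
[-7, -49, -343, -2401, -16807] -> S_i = -7*7^i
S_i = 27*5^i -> [27, 135, 675, 3375, 16875]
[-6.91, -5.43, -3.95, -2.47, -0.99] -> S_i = -6.91 + 1.48*i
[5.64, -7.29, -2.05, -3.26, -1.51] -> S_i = Random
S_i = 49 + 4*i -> [49, 53, 57, 61, 65]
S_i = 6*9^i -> [6, 54, 486, 4374, 39366]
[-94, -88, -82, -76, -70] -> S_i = -94 + 6*i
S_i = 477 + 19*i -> [477, 496, 515, 534, 553]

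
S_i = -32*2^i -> [-32, -64, -128, -256, -512]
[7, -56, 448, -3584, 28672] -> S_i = 7*-8^i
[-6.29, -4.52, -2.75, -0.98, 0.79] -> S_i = -6.29 + 1.77*i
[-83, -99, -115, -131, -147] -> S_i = -83 + -16*i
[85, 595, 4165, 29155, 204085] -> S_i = 85*7^i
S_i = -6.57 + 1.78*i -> [-6.57, -4.79, -3.01, -1.23, 0.55]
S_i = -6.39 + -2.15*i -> [-6.39, -8.54, -10.69, -12.84, -14.99]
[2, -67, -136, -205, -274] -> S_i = 2 + -69*i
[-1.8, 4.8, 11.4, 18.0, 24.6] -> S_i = -1.80 + 6.60*i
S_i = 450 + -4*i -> [450, 446, 442, 438, 434]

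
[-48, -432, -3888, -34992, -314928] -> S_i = -48*9^i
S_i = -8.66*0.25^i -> [-8.66, -2.16, -0.54, -0.14, -0.03]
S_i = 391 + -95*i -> [391, 296, 201, 106, 11]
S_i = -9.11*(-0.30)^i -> [-9.11, 2.73, -0.82, 0.25, -0.07]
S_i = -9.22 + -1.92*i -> [-9.22, -11.14, -13.06, -14.98, -16.9]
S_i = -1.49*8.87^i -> [-1.49, -13.22, -117.23, -1039.82, -9223.18]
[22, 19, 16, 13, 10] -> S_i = 22 + -3*i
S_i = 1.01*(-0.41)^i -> [1.01, -0.41, 0.17, -0.07, 0.03]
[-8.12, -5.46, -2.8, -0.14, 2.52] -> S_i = -8.12 + 2.66*i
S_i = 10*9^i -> [10, 90, 810, 7290, 65610]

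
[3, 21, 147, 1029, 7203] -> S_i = 3*7^i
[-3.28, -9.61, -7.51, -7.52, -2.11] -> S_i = Random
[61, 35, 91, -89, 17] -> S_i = Random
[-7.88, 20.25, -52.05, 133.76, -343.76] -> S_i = -7.88*(-2.57)^i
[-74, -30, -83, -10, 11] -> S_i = Random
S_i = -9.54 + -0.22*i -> [-9.54, -9.76, -9.98, -10.2, -10.42]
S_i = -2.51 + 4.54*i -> [-2.51, 2.03, 6.57, 11.11, 15.65]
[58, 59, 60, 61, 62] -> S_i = 58 + 1*i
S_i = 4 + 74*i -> [4, 78, 152, 226, 300]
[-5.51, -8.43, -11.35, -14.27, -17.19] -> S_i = -5.51 + -2.92*i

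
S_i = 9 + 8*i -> [9, 17, 25, 33, 41]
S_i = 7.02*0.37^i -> [7.02, 2.6, 0.96, 0.36, 0.13]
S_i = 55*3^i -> [55, 165, 495, 1485, 4455]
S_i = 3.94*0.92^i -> [3.94, 3.62, 3.33, 3.07, 2.82]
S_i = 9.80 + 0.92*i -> [9.8, 10.72, 11.64, 12.56, 13.48]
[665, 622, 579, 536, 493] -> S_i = 665 + -43*i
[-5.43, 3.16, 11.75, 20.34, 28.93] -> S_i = -5.43 + 8.59*i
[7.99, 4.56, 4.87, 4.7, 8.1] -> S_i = Random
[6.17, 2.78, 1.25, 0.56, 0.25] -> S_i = 6.17*0.45^i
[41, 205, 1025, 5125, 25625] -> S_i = 41*5^i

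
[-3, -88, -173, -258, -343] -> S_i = -3 + -85*i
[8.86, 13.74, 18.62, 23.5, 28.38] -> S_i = 8.86 + 4.88*i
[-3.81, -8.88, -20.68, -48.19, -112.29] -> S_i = -3.81*2.33^i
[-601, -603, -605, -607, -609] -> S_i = -601 + -2*i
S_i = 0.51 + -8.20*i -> [0.51, -7.69, -15.89, -24.09, -32.29]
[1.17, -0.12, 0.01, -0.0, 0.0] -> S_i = 1.17*(-0.10)^i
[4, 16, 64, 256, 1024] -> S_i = 4*4^i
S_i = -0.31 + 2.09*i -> [-0.31, 1.78, 3.87, 5.96, 8.05]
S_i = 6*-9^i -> [6, -54, 486, -4374, 39366]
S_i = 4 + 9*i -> [4, 13, 22, 31, 40]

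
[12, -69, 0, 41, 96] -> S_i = Random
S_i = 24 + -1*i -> [24, 23, 22, 21, 20]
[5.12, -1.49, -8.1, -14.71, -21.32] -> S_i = 5.12 + -6.61*i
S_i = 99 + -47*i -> [99, 52, 5, -42, -89]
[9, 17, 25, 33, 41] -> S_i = 9 + 8*i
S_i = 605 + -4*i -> [605, 601, 597, 593, 589]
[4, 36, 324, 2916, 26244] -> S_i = 4*9^i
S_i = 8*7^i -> [8, 56, 392, 2744, 19208]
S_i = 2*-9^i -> [2, -18, 162, -1458, 13122]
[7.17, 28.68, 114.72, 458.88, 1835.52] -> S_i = 7.17*4.00^i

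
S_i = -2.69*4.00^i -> [-2.69, -10.76, -43.04, -172.16, -688.64]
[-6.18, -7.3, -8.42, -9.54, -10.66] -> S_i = -6.18 + -1.12*i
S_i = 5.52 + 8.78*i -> [5.52, 14.3, 23.08, 31.86, 40.64]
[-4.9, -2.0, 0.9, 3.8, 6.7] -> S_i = -4.90 + 2.90*i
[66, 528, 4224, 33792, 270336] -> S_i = 66*8^i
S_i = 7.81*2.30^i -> [7.81, 17.96, 41.31, 95.02, 218.56]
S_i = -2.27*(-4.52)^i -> [-2.27, 10.26, -46.38, 209.62, -947.5]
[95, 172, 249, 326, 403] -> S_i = 95 + 77*i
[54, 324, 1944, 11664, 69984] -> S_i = 54*6^i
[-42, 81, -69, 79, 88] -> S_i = Random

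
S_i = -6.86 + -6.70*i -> [-6.86, -13.56, -20.26, -26.96, -33.66]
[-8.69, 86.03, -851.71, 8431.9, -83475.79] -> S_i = -8.69*(-9.90)^i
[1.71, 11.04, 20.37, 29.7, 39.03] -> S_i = 1.71 + 9.33*i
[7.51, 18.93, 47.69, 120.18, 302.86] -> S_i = 7.51*2.52^i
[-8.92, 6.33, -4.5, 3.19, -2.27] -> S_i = -8.92*(-0.71)^i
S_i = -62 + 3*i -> [-62, -59, -56, -53, -50]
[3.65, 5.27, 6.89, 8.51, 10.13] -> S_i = 3.65 + 1.62*i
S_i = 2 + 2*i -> [2, 4, 6, 8, 10]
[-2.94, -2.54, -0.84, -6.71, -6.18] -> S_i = Random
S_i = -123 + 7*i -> [-123, -116, -109, -102, -95]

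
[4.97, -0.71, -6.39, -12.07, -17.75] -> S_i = 4.97 + -5.68*i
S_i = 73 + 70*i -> [73, 143, 213, 283, 353]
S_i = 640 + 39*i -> [640, 679, 718, 757, 796]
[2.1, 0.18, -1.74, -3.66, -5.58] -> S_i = 2.10 + -1.92*i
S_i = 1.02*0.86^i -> [1.02, 0.88, 0.75, 0.65, 0.56]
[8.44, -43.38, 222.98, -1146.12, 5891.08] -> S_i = 8.44*(-5.14)^i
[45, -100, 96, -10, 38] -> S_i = Random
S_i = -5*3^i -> [-5, -15, -45, -135, -405]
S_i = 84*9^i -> [84, 756, 6804, 61236, 551124]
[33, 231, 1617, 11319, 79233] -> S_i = 33*7^i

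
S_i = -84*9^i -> [-84, -756, -6804, -61236, -551124]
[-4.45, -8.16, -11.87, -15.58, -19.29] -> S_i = -4.45 + -3.71*i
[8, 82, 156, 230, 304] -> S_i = 8 + 74*i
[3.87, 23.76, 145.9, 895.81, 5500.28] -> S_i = 3.87*6.14^i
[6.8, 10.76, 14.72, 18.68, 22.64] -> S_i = 6.80 + 3.96*i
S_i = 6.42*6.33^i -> [6.42, 40.64, 257.24, 1628.34, 10307.42]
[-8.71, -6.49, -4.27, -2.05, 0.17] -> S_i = -8.71 + 2.22*i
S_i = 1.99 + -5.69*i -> [1.99, -3.7, -9.39, -15.08, -20.77]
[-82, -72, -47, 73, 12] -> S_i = Random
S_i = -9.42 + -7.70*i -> [-9.42, -17.12, -24.82, -32.52, -40.22]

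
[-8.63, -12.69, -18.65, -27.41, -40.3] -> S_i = -8.63*1.47^i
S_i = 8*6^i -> [8, 48, 288, 1728, 10368]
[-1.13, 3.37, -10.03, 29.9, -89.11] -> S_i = -1.13*(-2.98)^i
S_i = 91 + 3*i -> [91, 94, 97, 100, 103]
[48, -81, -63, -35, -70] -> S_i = Random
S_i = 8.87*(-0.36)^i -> [8.87, -3.19, 1.15, -0.41, 0.15]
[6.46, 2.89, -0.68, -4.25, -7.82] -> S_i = 6.46 + -3.57*i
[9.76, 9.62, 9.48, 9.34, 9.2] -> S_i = 9.76 + -0.14*i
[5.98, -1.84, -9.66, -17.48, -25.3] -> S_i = 5.98 + -7.82*i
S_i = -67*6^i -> [-67, -402, -2412, -14472, -86832]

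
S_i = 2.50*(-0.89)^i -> [2.5, -2.22, 1.98, -1.76, 1.57]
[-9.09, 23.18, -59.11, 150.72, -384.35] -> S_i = -9.09*(-2.55)^i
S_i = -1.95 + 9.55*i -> [-1.95, 7.6, 17.15, 26.7, 36.25]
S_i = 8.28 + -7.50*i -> [8.28, 0.78, -6.72, -14.22, -21.72]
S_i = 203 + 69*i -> [203, 272, 341, 410, 479]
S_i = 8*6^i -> [8, 48, 288, 1728, 10368]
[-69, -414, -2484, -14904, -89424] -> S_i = -69*6^i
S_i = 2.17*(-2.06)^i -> [2.17, -4.47, 9.21, -18.97, 39.08]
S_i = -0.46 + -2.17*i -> [-0.46, -2.63, -4.8, -6.97, -9.14]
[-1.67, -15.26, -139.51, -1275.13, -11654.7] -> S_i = -1.67*9.14^i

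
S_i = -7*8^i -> [-7, -56, -448, -3584, -28672]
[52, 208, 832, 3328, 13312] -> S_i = 52*4^i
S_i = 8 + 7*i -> [8, 15, 22, 29, 36]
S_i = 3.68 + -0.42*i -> [3.68, 3.26, 2.84, 2.42, 2.0]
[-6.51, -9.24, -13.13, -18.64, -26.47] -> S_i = -6.51*1.42^i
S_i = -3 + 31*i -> [-3, 28, 59, 90, 121]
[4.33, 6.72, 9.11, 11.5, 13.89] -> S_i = 4.33 + 2.39*i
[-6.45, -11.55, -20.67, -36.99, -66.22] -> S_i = -6.45*1.79^i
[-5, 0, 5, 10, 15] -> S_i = -5 + 5*i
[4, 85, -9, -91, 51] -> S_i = Random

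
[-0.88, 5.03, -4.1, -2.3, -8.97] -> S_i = Random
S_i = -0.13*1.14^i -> [-0.13, -0.15, -0.17, -0.19, -0.22]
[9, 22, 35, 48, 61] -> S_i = 9 + 13*i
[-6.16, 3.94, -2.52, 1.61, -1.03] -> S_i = -6.16*(-0.64)^i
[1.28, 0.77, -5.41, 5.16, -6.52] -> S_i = Random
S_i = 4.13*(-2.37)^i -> [4.13, -9.79, 23.2, -54.98, 130.3]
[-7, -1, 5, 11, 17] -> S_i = -7 + 6*i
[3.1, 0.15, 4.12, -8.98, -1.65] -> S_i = Random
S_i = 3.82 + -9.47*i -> [3.82, -5.65, -15.12, -24.59, -34.06]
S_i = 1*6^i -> [1, 6, 36, 216, 1296]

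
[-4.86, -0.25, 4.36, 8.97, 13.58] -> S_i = -4.86 + 4.61*i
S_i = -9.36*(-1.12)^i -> [-9.36, 10.48, -11.74, 13.15, -14.73]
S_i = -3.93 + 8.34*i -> [-3.93, 4.41, 12.75, 21.09, 29.43]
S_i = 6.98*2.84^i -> [6.98, 19.82, 56.3, 159.89, 454.08]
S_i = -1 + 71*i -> [-1, 70, 141, 212, 283]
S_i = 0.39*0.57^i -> [0.39, 0.22, 0.13, 0.07, 0.04]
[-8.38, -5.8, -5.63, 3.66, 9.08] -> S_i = Random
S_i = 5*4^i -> [5, 20, 80, 320, 1280]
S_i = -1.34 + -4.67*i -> [-1.34, -6.01, -10.68, -15.35, -20.02]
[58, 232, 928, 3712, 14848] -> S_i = 58*4^i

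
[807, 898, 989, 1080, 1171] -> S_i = 807 + 91*i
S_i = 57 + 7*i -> [57, 64, 71, 78, 85]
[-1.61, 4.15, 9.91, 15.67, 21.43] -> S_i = -1.61 + 5.76*i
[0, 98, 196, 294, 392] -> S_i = 0 + 98*i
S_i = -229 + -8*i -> [-229, -237, -245, -253, -261]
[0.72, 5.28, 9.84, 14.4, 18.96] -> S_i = 0.72 + 4.56*i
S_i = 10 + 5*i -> [10, 15, 20, 25, 30]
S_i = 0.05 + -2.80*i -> [0.05, -2.75, -5.55, -8.35, -11.15]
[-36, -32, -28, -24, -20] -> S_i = -36 + 4*i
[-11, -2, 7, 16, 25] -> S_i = -11 + 9*i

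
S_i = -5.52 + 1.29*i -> [-5.52, -4.23, -2.94, -1.65, -0.36]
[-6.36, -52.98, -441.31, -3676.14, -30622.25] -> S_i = -6.36*8.33^i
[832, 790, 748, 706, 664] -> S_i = 832 + -42*i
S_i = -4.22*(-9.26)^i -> [-4.22, 39.08, -361.85, 3350.78, -31028.19]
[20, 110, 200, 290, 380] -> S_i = 20 + 90*i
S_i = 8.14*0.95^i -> [8.14, 7.73, 7.35, 6.98, 6.63]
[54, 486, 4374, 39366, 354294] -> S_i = 54*9^i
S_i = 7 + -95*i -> [7, -88, -183, -278, -373]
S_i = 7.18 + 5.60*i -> [7.18, 12.78, 18.38, 23.98, 29.58]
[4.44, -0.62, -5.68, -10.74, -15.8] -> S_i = 4.44 + -5.06*i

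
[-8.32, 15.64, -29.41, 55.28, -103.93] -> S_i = -8.32*(-1.88)^i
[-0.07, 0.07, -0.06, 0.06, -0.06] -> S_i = -0.07*(-0.96)^i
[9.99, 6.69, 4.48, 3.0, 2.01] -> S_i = 9.99*0.67^i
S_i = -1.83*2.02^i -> [-1.83, -3.7, -7.47, -15.08, -30.47]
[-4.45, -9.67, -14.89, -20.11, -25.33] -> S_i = -4.45 + -5.22*i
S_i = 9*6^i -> [9, 54, 324, 1944, 11664]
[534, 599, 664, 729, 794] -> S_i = 534 + 65*i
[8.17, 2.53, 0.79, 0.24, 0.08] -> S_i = 8.17*0.31^i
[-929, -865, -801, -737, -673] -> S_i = -929 + 64*i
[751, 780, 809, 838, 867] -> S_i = 751 + 29*i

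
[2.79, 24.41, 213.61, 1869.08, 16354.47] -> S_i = 2.79*8.75^i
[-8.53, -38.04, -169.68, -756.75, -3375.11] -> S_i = -8.53*4.46^i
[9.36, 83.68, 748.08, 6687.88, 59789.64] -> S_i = 9.36*8.94^i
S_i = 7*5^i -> [7, 35, 175, 875, 4375]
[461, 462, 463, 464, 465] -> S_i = 461 + 1*i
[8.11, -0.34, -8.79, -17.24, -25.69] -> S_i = 8.11 + -8.45*i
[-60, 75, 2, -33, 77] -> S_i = Random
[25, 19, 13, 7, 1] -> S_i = 25 + -6*i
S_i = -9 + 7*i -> [-9, -2, 5, 12, 19]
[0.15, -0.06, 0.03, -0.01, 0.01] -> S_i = 0.15*(-0.43)^i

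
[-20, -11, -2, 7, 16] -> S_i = -20 + 9*i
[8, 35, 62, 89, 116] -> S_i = 8 + 27*i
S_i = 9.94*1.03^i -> [9.94, 10.24, 10.55, 10.86, 11.19]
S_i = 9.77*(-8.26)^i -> [9.77, -80.7, 666.58, -5505.98, 45479.4]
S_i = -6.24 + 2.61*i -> [-6.24, -3.63, -1.02, 1.59, 4.2]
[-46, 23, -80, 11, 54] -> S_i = Random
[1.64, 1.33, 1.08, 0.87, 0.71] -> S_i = 1.64*0.81^i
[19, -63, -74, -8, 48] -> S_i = Random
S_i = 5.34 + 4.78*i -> [5.34, 10.12, 14.9, 19.68, 24.46]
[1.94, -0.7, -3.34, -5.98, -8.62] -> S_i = 1.94 + -2.64*i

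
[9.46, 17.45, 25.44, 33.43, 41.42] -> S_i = 9.46 + 7.99*i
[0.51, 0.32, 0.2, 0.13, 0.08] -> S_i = 0.51*0.63^i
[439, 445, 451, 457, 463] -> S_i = 439 + 6*i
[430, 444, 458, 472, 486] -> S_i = 430 + 14*i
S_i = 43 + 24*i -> [43, 67, 91, 115, 139]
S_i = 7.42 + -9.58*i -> [7.42, -2.16, -11.74, -21.32, -30.9]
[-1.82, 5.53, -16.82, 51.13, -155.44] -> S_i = -1.82*(-3.04)^i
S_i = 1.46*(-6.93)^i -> [1.46, -10.12, 70.12, -485.91, 3367.33]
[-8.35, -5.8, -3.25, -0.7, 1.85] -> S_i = -8.35 + 2.55*i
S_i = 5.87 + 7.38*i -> [5.87, 13.25, 20.63, 28.01, 35.39]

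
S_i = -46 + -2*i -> [-46, -48, -50, -52, -54]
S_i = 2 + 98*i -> [2, 100, 198, 296, 394]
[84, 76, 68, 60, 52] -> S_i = 84 + -8*i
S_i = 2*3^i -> [2, 6, 18, 54, 162]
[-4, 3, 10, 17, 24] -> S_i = -4 + 7*i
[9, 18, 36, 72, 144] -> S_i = 9*2^i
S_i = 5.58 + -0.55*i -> [5.58, 5.03, 4.48, 3.93, 3.38]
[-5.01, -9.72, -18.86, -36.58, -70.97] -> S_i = -5.01*1.94^i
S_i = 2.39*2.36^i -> [2.39, 5.64, 13.31, 31.41, 74.14]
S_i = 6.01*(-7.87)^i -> [6.01, -47.3, 372.24, -2929.53, 23055.44]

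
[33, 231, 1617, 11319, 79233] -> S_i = 33*7^i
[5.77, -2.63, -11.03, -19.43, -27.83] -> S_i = 5.77 + -8.40*i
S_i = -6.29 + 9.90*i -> [-6.29, 3.61, 13.51, 23.41, 33.31]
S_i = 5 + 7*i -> [5, 12, 19, 26, 33]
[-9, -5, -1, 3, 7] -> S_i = -9 + 4*i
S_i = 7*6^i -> [7, 42, 252, 1512, 9072]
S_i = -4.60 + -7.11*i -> [-4.6, -11.71, -18.82, -25.93, -33.04]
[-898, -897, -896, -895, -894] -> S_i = -898 + 1*i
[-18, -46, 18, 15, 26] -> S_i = Random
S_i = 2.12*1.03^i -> [2.12, 2.18, 2.25, 2.32, 2.39]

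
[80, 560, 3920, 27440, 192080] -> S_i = 80*7^i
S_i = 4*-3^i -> [4, -12, 36, -108, 324]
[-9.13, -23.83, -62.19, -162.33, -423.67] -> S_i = -9.13*2.61^i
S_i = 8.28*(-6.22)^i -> [8.28, -51.5, 320.34, -1992.51, 12393.44]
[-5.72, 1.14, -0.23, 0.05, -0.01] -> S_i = -5.72*(-0.20)^i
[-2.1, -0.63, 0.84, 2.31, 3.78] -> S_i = -2.10 + 1.47*i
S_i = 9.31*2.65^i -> [9.31, 24.67, 65.38, 173.26, 459.13]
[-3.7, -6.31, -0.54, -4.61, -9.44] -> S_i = Random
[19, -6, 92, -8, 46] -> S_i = Random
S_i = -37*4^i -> [-37, -148, -592, -2368, -9472]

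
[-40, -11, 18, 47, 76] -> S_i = -40 + 29*i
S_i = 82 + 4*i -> [82, 86, 90, 94, 98]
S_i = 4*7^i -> [4, 28, 196, 1372, 9604]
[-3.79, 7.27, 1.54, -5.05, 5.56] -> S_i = Random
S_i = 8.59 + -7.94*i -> [8.59, 0.65, -7.29, -15.23, -23.17]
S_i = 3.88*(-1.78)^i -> [3.88, -6.91, 12.29, -21.88, 38.95]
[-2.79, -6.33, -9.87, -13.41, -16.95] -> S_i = -2.79 + -3.54*i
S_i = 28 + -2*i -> [28, 26, 24, 22, 20]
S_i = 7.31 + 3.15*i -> [7.31, 10.46, 13.61, 16.76, 19.91]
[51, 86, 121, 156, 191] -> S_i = 51 + 35*i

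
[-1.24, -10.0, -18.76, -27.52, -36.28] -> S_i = -1.24 + -8.76*i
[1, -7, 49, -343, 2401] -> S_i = 1*-7^i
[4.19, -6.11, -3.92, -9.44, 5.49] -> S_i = Random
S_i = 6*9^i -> [6, 54, 486, 4374, 39366]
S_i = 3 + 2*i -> [3, 5, 7, 9, 11]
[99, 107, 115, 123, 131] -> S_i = 99 + 8*i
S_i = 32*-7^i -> [32, -224, 1568, -10976, 76832]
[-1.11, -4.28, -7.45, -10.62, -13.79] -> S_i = -1.11 + -3.17*i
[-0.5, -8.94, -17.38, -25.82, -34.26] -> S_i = -0.50 + -8.44*i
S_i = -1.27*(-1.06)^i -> [-1.27, 1.35, -1.43, 1.51, -1.6]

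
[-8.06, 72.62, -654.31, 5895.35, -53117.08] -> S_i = -8.06*(-9.01)^i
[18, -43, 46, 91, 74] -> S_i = Random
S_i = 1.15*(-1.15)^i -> [1.15, -1.32, 1.52, -1.75, 2.01]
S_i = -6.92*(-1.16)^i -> [-6.92, 8.03, -9.31, 10.8, -12.53]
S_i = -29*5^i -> [-29, -145, -725, -3625, -18125]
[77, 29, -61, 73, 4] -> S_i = Random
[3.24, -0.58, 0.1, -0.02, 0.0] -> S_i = 3.24*(-0.18)^i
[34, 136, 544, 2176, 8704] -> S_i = 34*4^i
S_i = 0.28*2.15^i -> [0.28, 0.6, 1.29, 2.78, 5.98]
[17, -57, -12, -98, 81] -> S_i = Random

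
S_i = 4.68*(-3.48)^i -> [4.68, -16.29, 56.68, -197.23, 686.38]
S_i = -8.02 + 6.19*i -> [-8.02, -1.83, 4.36, 10.55, 16.74]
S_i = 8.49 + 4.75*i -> [8.49, 13.24, 17.99, 22.74, 27.49]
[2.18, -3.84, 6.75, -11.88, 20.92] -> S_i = 2.18*(-1.76)^i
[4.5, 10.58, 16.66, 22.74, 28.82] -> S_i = 4.50 + 6.08*i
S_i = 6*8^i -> [6, 48, 384, 3072, 24576]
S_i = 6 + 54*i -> [6, 60, 114, 168, 222]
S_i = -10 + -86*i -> [-10, -96, -182, -268, -354]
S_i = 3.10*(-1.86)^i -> [3.1, -5.77, 10.72, -19.95, 37.1]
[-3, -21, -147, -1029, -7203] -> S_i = -3*7^i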